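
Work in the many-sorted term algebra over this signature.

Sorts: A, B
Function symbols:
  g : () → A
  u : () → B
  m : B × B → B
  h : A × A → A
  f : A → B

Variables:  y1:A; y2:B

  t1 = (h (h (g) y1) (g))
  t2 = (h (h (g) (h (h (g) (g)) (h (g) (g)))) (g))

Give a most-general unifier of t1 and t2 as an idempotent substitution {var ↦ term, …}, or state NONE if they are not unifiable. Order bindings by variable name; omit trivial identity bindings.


{y1 ↦ (h (h (g) (g)) (h (g) (g)))}


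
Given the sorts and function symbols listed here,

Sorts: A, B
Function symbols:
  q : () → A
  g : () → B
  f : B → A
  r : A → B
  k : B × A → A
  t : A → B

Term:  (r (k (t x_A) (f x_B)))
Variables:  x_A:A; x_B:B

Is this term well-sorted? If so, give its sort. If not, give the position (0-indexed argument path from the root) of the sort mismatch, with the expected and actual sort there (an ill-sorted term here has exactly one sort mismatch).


      x_A : A
    (t x_A) : B
      x_B : B
    (f x_B) : A
  (k (t x_A) (f x_B)) : A
(r (k (t x_A) (f x_B))) : B

well-sorted; sort = B


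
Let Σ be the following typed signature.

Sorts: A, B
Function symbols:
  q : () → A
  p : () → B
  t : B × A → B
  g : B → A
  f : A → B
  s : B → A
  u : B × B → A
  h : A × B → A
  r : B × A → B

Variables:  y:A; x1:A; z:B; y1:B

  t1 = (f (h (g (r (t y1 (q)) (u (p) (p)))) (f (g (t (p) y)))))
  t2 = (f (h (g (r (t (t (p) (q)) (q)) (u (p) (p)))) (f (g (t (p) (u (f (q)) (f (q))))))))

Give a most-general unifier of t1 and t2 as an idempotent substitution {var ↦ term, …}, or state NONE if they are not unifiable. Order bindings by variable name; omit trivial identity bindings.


{y ↦ (u (f (q)) (f (q))), y1 ↦ (t (p) (q))}


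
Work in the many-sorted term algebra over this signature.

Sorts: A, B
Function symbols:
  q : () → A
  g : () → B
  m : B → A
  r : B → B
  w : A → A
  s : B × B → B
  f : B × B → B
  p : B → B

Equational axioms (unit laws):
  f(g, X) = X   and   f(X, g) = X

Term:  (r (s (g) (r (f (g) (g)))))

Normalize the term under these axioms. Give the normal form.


normal form = (r (s (g) (r (g))))

1. (r (s (g) (r (f (g) (g)))))  →  (r (s (g) (r (g))))


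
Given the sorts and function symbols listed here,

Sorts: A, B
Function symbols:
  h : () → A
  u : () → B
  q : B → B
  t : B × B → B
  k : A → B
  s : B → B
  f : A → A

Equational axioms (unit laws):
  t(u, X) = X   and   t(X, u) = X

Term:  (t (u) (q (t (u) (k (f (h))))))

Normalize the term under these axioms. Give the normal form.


normal form = (q (k (f (h))))

1. (t (u) (q (t (u) (k (f (h))))))  →  (q (t (u) (k (f (h)))))
2. (q (t (u) (k (f (h)))))  →  (q (k (f (h))))


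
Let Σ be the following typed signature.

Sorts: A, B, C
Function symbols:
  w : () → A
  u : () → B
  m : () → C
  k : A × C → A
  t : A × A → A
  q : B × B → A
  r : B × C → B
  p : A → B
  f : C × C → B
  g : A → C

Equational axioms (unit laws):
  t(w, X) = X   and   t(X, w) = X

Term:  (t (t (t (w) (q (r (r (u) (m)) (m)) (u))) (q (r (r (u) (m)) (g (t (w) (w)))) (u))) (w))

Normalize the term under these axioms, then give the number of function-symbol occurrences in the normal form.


1. (t (t (t (w) (q (r (r (u) (m)) (m)) (u))) (q (r (r (u) (m)) (g (t (w) (w)))) (u))) (w))  →  (t (t (w) (q (r (r (u) (m)) (m)) (u))) (q (r (r (u) (m)) (g (t (w) (w)))) (u)))
2. (t (t (w) (q (r (r (u) (m)) (m)) (u))) (q (r (r (u) (m)) (g (t (w) (w)))) (u)))  →  (t (q (r (r (u) (m)) (m)) (u)) (q (r (r (u) (m)) (g (t (w) (w)))) (u)))
3. (t (q (r (r (u) (m)) (m)) (u)) (q (r (r (u) (m)) (g (t (w) (w)))) (u)))  →  (t (q (r (r (u) (m)) (m)) (u)) (q (r (r (u) (m)) (g (w))) (u)))
normal form: (t (q (r (r (u) (m)) (m)) (u)) (q (r (r (u) (m)) (g (w))) (u)))

size = 16


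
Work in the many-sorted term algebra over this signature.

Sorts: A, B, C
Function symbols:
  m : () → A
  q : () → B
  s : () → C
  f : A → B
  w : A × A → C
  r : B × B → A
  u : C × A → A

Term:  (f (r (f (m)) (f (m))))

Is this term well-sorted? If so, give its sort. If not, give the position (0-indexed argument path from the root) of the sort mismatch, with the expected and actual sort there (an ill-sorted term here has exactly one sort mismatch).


      (m) : A
    (f (m)) : B
      (m) : A
    (f (m)) : B
  (r (f (m)) (f (m))) : A
(f (r (f (m)) (f (m)))) : B

well-sorted; sort = B


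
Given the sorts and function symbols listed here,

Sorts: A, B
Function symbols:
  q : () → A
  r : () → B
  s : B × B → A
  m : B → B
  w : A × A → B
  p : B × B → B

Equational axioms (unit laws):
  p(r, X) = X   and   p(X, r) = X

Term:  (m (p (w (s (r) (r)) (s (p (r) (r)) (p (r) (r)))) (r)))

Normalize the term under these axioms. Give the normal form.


normal form = (m (w (s (r) (r)) (s (r) (r))))

1. (m (p (w (s (r) (r)) (s (p (r) (r)) (p (r) (r)))) (r)))  →  (m (w (s (r) (r)) (s (p (r) (r)) (p (r) (r)))))
2. (m (w (s (r) (r)) (s (p (r) (r)) (p (r) (r)))))  →  (m (w (s (r) (r)) (s (r) (p (r) (r)))))
3. (m (w (s (r) (r)) (s (r) (p (r) (r)))))  →  (m (w (s (r) (r)) (s (r) (r))))


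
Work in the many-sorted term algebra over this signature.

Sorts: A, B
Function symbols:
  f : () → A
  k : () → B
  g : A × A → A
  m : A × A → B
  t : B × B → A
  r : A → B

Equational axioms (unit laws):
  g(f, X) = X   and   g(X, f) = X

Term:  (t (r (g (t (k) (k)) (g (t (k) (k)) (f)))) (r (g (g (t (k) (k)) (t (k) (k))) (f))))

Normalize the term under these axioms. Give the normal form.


1. (t (r (g (t (k) (k)) (g (t (k) (k)) (f)))) (r (g (g (t (k) (k)) (t (k) (k))) (f))))  →  (t (r (g (t (k) (k)) (t (k) (k)))) (r (g (g (t (k) (k)) (t (k) (k))) (f))))
2. (t (r (g (t (k) (k)) (t (k) (k)))) (r (g (g (t (k) (k)) (t (k) (k))) (f))))  →  (t (r (g (t (k) (k)) (t (k) (k)))) (r (g (t (k) (k)) (t (k) (k)))))

normal form = (t (r (g (t (k) (k)) (t (k) (k)))) (r (g (t (k) (k)) (t (k) (k)))))


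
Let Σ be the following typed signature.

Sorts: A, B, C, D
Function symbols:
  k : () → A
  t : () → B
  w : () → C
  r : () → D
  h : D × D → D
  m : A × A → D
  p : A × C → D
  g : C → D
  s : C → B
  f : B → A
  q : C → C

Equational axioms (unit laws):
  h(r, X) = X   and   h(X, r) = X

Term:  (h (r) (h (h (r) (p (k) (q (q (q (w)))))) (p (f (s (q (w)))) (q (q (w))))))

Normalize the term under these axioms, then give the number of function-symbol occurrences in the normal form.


size = 15

1. (h (r) (h (h (r) (p (k) (q (q (q (w)))))) (p (f (s (q (w)))) (q (q (w))))))  →  (h (h (r) (p (k) (q (q (q (w)))))) (p (f (s (q (w)))) (q (q (w)))))
2. (h (h (r) (p (k) (q (q (q (w)))))) (p (f (s (q (w)))) (q (q (w)))))  →  (h (p (k) (q (q (q (w))))) (p (f (s (q (w)))) (q (q (w)))))
normal form: (h (p (k) (q (q (q (w))))) (p (f (s (q (w)))) (q (q (w)))))


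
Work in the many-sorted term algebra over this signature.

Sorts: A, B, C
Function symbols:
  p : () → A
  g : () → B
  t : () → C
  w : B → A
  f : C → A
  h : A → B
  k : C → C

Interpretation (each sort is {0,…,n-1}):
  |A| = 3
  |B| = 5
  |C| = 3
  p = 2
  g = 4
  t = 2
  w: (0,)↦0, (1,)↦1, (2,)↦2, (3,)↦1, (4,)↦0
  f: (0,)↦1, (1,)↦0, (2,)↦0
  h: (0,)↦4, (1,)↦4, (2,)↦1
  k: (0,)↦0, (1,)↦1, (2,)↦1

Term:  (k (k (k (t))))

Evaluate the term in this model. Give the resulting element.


  t = 2
  (k (t)) = k(2,) = 1
  (k (k (t))) = k(1,) = 1
  (k (k (k (t)))) = k(1,) = 1

value = 1


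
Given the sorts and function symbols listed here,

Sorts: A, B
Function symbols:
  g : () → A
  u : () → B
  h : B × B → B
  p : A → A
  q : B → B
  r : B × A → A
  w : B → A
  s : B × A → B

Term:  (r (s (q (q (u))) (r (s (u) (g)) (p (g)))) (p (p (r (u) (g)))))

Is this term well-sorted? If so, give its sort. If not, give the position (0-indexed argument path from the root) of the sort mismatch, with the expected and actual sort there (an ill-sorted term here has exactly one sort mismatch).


        (u) : B
      (q (u)) : B
    (q (q (u))) : B
        (u) : B
        (g) : A
      (s (u) (g)) : B
        (g) : A
      (p (g)) : A
    (r (s (u) (g)) (p (g))) : A
  (s (q (q (u))) (r (s (u) (g)) (p (g)))) : B
        (u) : B
        (g) : A
      (r (u) (g)) : A
    (p (r (u) (g))) : A
  (p (p (r (u) (g)))) : A
(r (s (q (q (u))) (r (s (u) (g)) (p (g)))) (p (p (r (u) (g))))) : A

well-sorted; sort = A


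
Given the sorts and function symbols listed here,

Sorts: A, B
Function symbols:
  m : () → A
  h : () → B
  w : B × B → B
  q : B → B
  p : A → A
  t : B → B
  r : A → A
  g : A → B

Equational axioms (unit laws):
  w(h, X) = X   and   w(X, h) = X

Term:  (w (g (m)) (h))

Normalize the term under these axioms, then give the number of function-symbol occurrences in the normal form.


1. (w (g (m)) (h))  →  (g (m))
normal form: (g (m))

size = 2


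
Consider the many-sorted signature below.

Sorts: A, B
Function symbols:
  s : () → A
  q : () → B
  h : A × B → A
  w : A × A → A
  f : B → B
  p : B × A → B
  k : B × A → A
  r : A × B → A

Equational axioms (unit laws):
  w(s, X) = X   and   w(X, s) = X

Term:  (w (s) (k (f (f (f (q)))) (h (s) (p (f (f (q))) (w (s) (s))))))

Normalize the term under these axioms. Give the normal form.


normal form = (k (f (f (f (q)))) (h (s) (p (f (f (q))) (s))))

1. (w (s) (k (f (f (f (q)))) (h (s) (p (f (f (q))) (w (s) (s))))))  →  (k (f (f (f (q)))) (h (s) (p (f (f (q))) (w (s) (s)))))
2. (k (f (f (f (q)))) (h (s) (p (f (f (q))) (w (s) (s)))))  →  (k (f (f (f (q)))) (h (s) (p (f (f (q))) (s))))


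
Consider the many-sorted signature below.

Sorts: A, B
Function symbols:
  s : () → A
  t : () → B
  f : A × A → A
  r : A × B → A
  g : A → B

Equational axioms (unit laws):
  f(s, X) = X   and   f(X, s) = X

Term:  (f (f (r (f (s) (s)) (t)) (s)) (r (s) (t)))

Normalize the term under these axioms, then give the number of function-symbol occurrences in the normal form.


1. (f (f (r (f (s) (s)) (t)) (s)) (r (s) (t)))  →  (f (r (f (s) (s)) (t)) (r (s) (t)))
2. (f (r (f (s) (s)) (t)) (r (s) (t)))  →  (f (r (s) (t)) (r (s) (t)))
normal form: (f (r (s) (t)) (r (s) (t)))

size = 7


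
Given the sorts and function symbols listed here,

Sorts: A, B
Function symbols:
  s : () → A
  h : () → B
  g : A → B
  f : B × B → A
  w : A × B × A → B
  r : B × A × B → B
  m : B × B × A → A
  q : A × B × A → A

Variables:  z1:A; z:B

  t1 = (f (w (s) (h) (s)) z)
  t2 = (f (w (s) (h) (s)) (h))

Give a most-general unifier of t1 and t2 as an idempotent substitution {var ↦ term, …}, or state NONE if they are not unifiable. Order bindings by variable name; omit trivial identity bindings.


{z ↦ (h)}


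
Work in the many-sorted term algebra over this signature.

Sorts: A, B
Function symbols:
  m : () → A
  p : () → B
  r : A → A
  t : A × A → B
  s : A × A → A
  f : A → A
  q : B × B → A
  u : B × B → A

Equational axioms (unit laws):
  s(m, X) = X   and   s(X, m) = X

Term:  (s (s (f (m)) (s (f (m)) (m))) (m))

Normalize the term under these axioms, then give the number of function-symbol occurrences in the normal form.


size = 5

1. (s (s (f (m)) (s (f (m)) (m))) (m))  →  (s (f (m)) (s (f (m)) (m)))
2. (s (f (m)) (s (f (m)) (m)))  →  (s (f (m)) (f (m)))
normal form: (s (f (m)) (f (m)))


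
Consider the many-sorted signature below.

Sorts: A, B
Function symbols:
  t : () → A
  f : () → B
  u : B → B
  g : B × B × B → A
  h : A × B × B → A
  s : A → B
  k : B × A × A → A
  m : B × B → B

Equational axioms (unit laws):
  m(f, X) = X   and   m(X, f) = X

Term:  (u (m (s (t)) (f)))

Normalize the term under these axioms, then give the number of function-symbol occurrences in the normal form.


size = 3

1. (u (m (s (t)) (f)))  →  (u (s (t)))
normal form: (u (s (t)))


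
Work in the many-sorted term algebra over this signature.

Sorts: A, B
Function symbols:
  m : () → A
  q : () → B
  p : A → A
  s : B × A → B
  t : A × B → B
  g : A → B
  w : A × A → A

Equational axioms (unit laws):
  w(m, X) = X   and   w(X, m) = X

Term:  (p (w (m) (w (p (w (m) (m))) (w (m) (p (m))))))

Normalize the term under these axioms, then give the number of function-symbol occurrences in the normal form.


1. (p (w (m) (w (p (w (m) (m))) (w (m) (p (m))))))  →  (p (w (p (w (m) (m))) (w (m) (p (m)))))
2. (p (w (p (w (m) (m))) (w (m) (p (m)))))  →  (p (w (p (m)) (w (m) (p (m)))))
3. (p (w (p (m)) (w (m) (p (m)))))  →  (p (w (p (m)) (p (m))))
normal form: (p (w (p (m)) (p (m))))

size = 6


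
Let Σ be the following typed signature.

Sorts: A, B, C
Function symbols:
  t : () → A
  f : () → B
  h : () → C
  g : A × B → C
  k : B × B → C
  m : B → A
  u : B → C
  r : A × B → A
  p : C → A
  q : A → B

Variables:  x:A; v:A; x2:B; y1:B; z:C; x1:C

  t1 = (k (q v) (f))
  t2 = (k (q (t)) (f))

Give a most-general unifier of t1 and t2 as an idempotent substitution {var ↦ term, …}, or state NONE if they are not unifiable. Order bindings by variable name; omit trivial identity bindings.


{v ↦ (t)}


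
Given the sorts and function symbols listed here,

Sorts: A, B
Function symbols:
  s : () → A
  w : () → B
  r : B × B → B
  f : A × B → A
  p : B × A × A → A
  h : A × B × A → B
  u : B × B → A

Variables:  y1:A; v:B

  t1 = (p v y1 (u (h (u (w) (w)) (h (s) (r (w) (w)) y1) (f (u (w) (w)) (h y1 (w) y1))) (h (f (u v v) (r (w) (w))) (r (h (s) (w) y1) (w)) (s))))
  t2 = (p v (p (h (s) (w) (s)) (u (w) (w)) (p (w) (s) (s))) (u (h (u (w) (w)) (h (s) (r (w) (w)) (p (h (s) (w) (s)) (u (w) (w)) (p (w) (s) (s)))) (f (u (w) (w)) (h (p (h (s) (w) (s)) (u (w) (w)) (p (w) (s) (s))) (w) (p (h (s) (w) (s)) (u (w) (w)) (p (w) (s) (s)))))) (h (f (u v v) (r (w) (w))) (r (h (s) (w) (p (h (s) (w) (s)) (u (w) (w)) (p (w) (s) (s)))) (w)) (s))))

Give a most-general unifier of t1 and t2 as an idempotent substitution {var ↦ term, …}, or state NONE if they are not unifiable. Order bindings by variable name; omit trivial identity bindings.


{y1 ↦ (p (h (s) (w) (s)) (u (w) (w)) (p (w) (s) (s)))}


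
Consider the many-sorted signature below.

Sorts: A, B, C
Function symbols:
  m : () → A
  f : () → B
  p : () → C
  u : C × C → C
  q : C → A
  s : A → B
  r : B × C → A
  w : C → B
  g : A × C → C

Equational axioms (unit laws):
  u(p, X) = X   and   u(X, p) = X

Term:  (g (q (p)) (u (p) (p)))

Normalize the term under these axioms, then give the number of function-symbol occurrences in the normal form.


1. (g (q (p)) (u (p) (p)))  →  (g (q (p)) (p))
normal form: (g (q (p)) (p))

size = 4


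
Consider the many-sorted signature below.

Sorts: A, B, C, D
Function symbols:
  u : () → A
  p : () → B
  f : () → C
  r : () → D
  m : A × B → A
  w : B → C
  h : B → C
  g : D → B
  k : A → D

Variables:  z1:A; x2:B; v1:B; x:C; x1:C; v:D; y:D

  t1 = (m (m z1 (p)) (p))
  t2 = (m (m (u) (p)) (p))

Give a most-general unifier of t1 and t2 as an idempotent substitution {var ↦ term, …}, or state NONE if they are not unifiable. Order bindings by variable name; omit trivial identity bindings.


{z1 ↦ (u)}


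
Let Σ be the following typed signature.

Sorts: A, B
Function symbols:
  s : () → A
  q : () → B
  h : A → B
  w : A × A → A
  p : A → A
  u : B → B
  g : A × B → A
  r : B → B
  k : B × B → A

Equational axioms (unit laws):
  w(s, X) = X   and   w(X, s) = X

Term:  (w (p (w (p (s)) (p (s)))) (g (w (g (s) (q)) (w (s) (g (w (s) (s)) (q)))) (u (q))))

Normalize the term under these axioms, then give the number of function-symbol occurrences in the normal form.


size = 17

1. (w (p (w (p (s)) (p (s)))) (g (w (g (s) (q)) (w (s) (g (w (s) (s)) (q)))) (u (q))))  →  (w (p (w (p (s)) (p (s)))) (g (w (g (s) (q)) (g (w (s) (s)) (q))) (u (q))))
2. (w (p (w (p (s)) (p (s)))) (g (w (g (s) (q)) (g (w (s) (s)) (q))) (u (q))))  →  (w (p (w (p (s)) (p (s)))) (g (w (g (s) (q)) (g (s) (q))) (u (q))))
normal form: (w (p (w (p (s)) (p (s)))) (g (w (g (s) (q)) (g (s) (q))) (u (q))))


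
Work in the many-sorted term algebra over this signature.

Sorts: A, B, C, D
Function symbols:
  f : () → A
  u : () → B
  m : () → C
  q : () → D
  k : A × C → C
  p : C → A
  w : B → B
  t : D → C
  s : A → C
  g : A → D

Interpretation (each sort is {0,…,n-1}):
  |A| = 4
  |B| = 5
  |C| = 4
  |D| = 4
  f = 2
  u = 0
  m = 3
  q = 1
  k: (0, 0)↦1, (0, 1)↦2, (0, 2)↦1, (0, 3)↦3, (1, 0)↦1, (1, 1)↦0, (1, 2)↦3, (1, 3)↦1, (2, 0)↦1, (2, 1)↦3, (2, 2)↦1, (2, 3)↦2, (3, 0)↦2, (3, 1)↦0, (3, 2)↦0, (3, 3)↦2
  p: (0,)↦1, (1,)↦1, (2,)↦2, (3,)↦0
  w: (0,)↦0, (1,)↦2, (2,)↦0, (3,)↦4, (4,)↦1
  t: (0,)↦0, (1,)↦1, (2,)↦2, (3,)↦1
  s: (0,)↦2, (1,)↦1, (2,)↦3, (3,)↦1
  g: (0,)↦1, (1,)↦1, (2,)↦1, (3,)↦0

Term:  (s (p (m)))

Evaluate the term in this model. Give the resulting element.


  m = 3
  (p (m)) = p(3,) = 0
  (s (p (m))) = s(0,) = 2

value = 2


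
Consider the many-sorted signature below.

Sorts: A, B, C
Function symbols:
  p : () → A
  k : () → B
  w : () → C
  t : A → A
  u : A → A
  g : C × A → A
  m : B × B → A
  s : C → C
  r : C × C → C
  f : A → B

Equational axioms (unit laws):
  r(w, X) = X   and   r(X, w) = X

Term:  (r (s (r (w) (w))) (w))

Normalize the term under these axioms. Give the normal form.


normal form = (s (w))

1. (r (s (r (w) (w))) (w))  →  (s (r (w) (w)))
2. (s (r (w) (w)))  →  (s (w))


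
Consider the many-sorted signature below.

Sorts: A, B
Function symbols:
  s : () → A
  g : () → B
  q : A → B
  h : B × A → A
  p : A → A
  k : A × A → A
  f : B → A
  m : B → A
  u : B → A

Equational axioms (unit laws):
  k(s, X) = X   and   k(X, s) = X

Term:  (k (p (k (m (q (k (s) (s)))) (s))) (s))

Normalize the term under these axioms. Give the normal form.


1. (k (p (k (m (q (k (s) (s)))) (s))) (s))  →  (p (k (m (q (k (s) (s)))) (s)))
2. (p (k (m (q (k (s) (s)))) (s)))  →  (p (m (q (k (s) (s)))))
3. (p (m (q (k (s) (s)))))  →  (p (m (q (s))))

normal form = (p (m (q (s))))


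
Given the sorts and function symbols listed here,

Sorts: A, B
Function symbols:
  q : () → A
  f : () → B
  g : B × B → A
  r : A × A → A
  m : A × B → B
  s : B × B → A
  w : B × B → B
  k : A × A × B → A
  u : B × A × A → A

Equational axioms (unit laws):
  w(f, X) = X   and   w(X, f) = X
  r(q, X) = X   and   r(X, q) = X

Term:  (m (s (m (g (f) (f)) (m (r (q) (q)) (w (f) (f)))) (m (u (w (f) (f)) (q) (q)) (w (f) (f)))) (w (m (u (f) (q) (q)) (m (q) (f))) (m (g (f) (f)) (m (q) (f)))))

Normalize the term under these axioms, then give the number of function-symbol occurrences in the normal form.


1. (m (s (m (g (f) (f)) (m (r (q) (q)) (w (f) (f)))) (m (u (w (f) (f)) (q) (q)) (w (f) (f)))) (w (m (u (f) (q) (q)) (m (q) (f))) (m (g (f) (f)) (m (q) (f)))))  →  (m (s (m (g (f) (f)) (m (q) (w (f) (f)))) (m (u (w (f) (f)) (q) (q)) (w (f) (f)))) (w (m (u (f) (q) (q)) (m (q) (f))) (m (g (f) (f)) (m (q) (f)))))
2. (m (s (m (g (f) (f)) (m (q) (w (f) (f)))) (m (u (w (f) (f)) (q) (q)) (w (f) (f)))) (w (m (u (f) (q) (q)) (m (q) (f))) (m (g (f) (f)) (m (q) (f)))))  →  (m (s (m (g (f) (f)) (m (q) (f))) (m (u (w (f) (f)) (q) (q)) (w (f) (f)))) (w (m (u (f) (q) (q)) (m (q) (f))) (m (g (f) (f)) (m (q) (f)))))
3. (m (s (m (g (f) (f)) (m (q) (f))) (m (u (w (f) (f)) (q) (q)) (w (f) (f)))) (w (m (u (f) (q) (q)) (m (q) (f))) (m (g (f) (f)) (m (q) (f)))))  →  (m (s (m (g (f) (f)) (m (q) (f))) (m (u (f) (q) (q)) (w (f) (f)))) (w (m (u (f) (q) (q)) (m (q) (f))) (m (g (f) (f)) (m (q) (f)))))
4. (m (s (m (g (f) (f)) (m (q) (f))) (m (u (f) (q) (q)) (w (f) (f)))) (w (m (u (f) (q) (q)) (m (q) (f))) (m (g (f) (f)) (m (q) (f)))))  →  (m (s (m (g (f) (f)) (m (q) (f))) (m (u (f) (q) (q)) (f))) (w (m (u (f) (q) (q)) (m (q) (f))) (m (g (f) (f)) (m (q) (f)))))
normal form: (m (s (m (g (f) (f)) (m (q) (f))) (m (u (f) (q) (q)) (f))) (w (m (u (f) (q) (q)) (m (q) (f))) (m (g (f) (f)) (m (q) (f)))))

size = 31


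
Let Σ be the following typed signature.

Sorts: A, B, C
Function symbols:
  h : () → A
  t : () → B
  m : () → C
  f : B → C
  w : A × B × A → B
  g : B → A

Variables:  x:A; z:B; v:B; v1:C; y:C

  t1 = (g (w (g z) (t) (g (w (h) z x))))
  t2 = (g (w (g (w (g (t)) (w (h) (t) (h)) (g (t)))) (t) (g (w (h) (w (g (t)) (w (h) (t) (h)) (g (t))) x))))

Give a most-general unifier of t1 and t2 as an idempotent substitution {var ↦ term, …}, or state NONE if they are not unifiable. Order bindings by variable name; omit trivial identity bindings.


{z ↦ (w (g (t)) (w (h) (t) (h)) (g (t)))}


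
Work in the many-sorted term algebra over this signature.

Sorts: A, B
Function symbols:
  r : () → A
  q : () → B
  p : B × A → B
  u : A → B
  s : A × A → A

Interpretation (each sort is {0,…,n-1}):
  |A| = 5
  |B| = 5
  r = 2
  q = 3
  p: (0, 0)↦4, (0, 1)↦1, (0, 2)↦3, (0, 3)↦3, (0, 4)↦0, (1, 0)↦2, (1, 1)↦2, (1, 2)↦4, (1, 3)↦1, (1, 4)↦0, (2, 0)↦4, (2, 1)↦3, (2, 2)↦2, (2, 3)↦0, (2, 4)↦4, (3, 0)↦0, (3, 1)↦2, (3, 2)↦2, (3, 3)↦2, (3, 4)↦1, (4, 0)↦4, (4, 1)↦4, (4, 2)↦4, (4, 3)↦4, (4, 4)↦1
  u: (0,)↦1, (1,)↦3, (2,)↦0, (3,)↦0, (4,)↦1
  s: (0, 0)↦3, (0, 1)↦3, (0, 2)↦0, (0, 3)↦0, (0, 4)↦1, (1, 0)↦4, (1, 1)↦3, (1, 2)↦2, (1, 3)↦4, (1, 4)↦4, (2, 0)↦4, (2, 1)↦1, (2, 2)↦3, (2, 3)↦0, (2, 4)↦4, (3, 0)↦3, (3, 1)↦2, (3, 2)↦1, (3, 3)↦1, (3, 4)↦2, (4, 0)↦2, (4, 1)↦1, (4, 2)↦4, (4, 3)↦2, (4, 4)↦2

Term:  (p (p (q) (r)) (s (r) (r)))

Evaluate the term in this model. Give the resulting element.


  q = 3
  r = 2
  (p (q) (r)) = p(3, 2) = 2
  r = 2
  r = 2
  (s (r) (r)) = s(2, 2) = 3
  (p (p (q) (r)) (s (r) (r))) = p(2, 3) = 0

value = 0


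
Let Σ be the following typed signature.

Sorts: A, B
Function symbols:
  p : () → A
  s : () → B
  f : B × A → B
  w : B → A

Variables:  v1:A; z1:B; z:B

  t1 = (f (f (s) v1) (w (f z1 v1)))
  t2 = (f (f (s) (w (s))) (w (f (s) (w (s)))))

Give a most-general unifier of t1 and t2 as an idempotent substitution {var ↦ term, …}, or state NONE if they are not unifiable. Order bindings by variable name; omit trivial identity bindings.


{v1 ↦ (w (s)), z1 ↦ (s)}


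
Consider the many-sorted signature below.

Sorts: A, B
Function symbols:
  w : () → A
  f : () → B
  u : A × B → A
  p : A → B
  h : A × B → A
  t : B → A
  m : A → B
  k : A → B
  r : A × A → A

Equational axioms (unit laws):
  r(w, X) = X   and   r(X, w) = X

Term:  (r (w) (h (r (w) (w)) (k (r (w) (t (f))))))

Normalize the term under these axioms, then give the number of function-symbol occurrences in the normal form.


1. (r (w) (h (r (w) (w)) (k (r (w) (t (f))))))  →  (h (r (w) (w)) (k (r (w) (t (f)))))
2. (h (r (w) (w)) (k (r (w) (t (f)))))  →  (h (w) (k (r (w) (t (f)))))
3. (h (w) (k (r (w) (t (f)))))  →  (h (w) (k (t (f))))
normal form: (h (w) (k (t (f))))

size = 5


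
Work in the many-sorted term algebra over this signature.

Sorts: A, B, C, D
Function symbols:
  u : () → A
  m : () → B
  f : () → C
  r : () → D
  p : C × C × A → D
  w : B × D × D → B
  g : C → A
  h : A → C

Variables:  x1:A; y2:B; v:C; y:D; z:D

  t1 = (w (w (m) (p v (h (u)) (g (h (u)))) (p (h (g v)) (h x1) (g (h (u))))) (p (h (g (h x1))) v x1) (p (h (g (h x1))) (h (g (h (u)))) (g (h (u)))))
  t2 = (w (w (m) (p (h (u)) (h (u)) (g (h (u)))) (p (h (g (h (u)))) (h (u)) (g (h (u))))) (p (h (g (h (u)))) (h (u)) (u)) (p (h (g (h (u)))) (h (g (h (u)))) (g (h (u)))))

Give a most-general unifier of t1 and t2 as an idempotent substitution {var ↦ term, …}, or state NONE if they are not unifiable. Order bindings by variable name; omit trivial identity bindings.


{v ↦ (h (u)), x1 ↦ (u)}


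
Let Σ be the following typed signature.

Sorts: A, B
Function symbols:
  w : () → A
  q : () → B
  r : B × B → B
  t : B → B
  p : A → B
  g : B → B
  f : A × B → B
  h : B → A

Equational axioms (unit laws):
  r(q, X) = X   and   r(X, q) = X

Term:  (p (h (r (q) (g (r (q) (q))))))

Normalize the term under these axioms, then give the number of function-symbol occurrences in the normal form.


size = 4

1. (p (h (r (q) (g (r (q) (q))))))  →  (p (h (g (r (q) (q)))))
2. (p (h (g (r (q) (q)))))  →  (p (h (g (q))))
normal form: (p (h (g (q))))


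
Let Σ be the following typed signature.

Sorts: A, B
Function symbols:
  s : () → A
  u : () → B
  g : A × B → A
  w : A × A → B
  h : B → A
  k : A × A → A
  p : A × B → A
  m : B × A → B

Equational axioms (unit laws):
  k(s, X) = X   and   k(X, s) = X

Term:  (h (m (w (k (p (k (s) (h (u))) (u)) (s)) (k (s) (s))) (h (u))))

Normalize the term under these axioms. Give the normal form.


normal form = (h (m (w (p (h (u)) (u)) (s)) (h (u))))

1. (h (m (w (k (p (k (s) (h (u))) (u)) (s)) (k (s) (s))) (h (u))))  →  (h (m (w (p (k (s) (h (u))) (u)) (k (s) (s))) (h (u))))
2. (h (m (w (p (k (s) (h (u))) (u)) (k (s) (s))) (h (u))))  →  (h (m (w (p (h (u)) (u)) (k (s) (s))) (h (u))))
3. (h (m (w (p (h (u)) (u)) (k (s) (s))) (h (u))))  →  (h (m (w (p (h (u)) (u)) (s)) (h (u))))


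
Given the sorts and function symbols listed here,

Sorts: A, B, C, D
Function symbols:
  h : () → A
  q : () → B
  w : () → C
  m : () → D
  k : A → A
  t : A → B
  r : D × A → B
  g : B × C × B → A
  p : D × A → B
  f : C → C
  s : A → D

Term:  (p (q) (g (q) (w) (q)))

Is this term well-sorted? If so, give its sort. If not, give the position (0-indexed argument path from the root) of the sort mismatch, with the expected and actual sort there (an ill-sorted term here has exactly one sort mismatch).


ill-sorted at position [0]: expected D, got B

  (q) : B
    (q) : B
    (w) : C
    (q) : B
  (g (q) (w) (q)) : A
(p (q) (g (q) (w) (q))) : ✗ arg 0 at [0] has sort B, expected D


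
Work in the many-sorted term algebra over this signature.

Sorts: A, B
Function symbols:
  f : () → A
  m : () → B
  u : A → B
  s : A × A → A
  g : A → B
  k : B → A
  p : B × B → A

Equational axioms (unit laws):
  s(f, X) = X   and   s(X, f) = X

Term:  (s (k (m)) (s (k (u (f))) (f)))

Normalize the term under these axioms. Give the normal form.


1. (s (k (m)) (s (k (u (f))) (f)))  →  (s (k (m)) (k (u (f))))

normal form = (s (k (m)) (k (u (f))))


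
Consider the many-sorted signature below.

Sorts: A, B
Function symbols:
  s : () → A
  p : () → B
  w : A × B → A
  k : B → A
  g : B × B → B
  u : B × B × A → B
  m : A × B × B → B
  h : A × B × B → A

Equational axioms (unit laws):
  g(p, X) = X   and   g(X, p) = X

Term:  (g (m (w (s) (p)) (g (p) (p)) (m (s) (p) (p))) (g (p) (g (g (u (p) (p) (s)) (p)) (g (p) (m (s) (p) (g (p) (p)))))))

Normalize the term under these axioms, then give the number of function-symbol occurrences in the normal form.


size = 19

1. (g (m (w (s) (p)) (g (p) (p)) (m (s) (p) (p))) (g (p) (g (g (u (p) (p) (s)) (p)) (g (p) (m (s) (p) (g (p) (p)))))))  →  (g (m (w (s) (p)) (p) (m (s) (p) (p))) (g (p) (g (g (u (p) (p) (s)) (p)) (g (p) (m (s) (p) (g (p) (p)))))))
2. (g (m (w (s) (p)) (p) (m (s) (p) (p))) (g (p) (g (g (u (p) (p) (s)) (p)) (g (p) (m (s) (p) (g (p) (p)))))))  →  (g (m (w (s) (p)) (p) (m (s) (p) (p))) (g (g (u (p) (p) (s)) (p)) (g (p) (m (s) (p) (g (p) (p))))))
3. (g (m (w (s) (p)) (p) (m (s) (p) (p))) (g (g (u (p) (p) (s)) (p)) (g (p) (m (s) (p) (g (p) (p))))))  →  (g (m (w (s) (p)) (p) (m (s) (p) (p))) (g (u (p) (p) (s)) (g (p) (m (s) (p) (g (p) (p))))))
4. (g (m (w (s) (p)) (p) (m (s) (p) (p))) (g (u (p) (p) (s)) (g (p) (m (s) (p) (g (p) (p))))))  →  (g (m (w (s) (p)) (p) (m (s) (p) (p))) (g (u (p) (p) (s)) (m (s) (p) (g (p) (p)))))
5. (g (m (w (s) (p)) (p) (m (s) (p) (p))) (g (u (p) (p) (s)) (m (s) (p) (g (p) (p)))))  →  (g (m (w (s) (p)) (p) (m (s) (p) (p))) (g (u (p) (p) (s)) (m (s) (p) (p))))
normal form: (g (m (w (s) (p)) (p) (m (s) (p) (p))) (g (u (p) (p) (s)) (m (s) (p) (p))))


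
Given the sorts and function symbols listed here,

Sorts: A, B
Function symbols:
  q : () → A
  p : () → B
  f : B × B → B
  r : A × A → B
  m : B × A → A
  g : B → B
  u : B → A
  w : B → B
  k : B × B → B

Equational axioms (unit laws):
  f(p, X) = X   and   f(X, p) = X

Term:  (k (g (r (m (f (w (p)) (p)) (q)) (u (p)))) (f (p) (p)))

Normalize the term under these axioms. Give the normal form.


normal form = (k (g (r (m (w (p)) (q)) (u (p)))) (p))

1. (k (g (r (m (f (w (p)) (p)) (q)) (u (p)))) (f (p) (p)))  →  (k (g (r (m (w (p)) (q)) (u (p)))) (f (p) (p)))
2. (k (g (r (m (w (p)) (q)) (u (p)))) (f (p) (p)))  →  (k (g (r (m (w (p)) (q)) (u (p)))) (p))


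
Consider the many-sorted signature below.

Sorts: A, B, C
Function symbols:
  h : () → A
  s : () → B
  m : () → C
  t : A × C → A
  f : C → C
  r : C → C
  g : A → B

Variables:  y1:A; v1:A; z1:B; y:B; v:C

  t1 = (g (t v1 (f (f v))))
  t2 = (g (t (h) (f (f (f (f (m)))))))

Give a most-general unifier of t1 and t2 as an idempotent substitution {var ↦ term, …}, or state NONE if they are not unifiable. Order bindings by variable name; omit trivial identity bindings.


{v ↦ (f (f (m))), v1 ↦ (h)}


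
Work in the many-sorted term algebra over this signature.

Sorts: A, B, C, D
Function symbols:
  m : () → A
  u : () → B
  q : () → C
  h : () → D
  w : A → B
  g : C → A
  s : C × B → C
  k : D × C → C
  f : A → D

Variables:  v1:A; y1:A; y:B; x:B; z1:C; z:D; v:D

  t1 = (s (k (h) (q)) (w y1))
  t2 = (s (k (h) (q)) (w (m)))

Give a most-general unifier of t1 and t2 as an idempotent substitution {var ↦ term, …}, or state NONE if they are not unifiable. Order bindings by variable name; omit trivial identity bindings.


{y1 ↦ (m)}


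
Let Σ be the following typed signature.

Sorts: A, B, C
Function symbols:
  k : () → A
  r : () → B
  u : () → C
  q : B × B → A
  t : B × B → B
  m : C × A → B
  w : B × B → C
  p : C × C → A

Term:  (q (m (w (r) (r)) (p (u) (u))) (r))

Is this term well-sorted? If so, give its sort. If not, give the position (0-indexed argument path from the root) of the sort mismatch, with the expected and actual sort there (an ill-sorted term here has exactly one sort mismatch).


well-sorted; sort = A

      (r) : B
      (r) : B
    (w (r) (r)) : C
      (u) : C
      (u) : C
    (p (u) (u)) : A
  (m (w (r) (r)) (p (u) (u))) : B
  (r) : B
(q (m (w (r) (r)) (p (u) (u))) (r)) : A


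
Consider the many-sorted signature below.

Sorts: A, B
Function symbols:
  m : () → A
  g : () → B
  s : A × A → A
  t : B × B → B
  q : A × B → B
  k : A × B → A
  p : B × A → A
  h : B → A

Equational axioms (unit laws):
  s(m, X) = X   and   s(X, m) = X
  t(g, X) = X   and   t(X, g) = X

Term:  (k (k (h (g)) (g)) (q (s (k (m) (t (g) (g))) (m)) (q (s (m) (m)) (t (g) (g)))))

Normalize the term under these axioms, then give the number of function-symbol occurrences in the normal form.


1. (k (k (h (g)) (g)) (q (s (k (m) (t (g) (g))) (m)) (q (s (m) (m)) (t (g) (g)))))  →  (k (k (h (g)) (g)) (q (k (m) (t (g) (g))) (q (s (m) (m)) (t (g) (g)))))
2. (k (k (h (g)) (g)) (q (k (m) (t (g) (g))) (q (s (m) (m)) (t (g) (g)))))  →  (k (k (h (g)) (g)) (q (k (m) (g)) (q (s (m) (m)) (t (g) (g)))))
3. (k (k (h (g)) (g)) (q (k (m) (g)) (q (s (m) (m)) (t (g) (g)))))  →  (k (k (h (g)) (g)) (q (k (m) (g)) (q (m) (t (g) (g)))))
4. (k (k (h (g)) (g)) (q (k (m) (g)) (q (m) (t (g) (g)))))  →  (k (k (h (g)) (g)) (q (k (m) (g)) (q (m) (g))))
normal form: (k (k (h (g)) (g)) (q (k (m) (g)) (q (m) (g))))

size = 12


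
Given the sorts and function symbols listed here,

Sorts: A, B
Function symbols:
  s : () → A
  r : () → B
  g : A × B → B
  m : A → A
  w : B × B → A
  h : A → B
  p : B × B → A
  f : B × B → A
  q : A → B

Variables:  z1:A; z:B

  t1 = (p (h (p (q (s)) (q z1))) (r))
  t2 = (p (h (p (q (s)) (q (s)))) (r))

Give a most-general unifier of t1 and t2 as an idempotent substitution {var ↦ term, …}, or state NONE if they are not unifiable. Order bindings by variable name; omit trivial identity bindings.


{z1 ↦ (s)}


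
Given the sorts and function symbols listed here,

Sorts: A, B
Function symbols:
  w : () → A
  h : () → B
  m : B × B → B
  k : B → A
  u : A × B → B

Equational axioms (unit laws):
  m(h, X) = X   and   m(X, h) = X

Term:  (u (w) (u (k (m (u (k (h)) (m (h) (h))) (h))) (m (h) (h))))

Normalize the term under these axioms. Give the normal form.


1. (u (w) (u (k (m (u (k (h)) (m (h) (h))) (h))) (m (h) (h))))  →  (u (w) (u (k (u (k (h)) (m (h) (h)))) (m (h) (h))))
2. (u (w) (u (k (u (k (h)) (m (h) (h)))) (m (h) (h))))  →  (u (w) (u (k (u (k (h)) (h))) (m (h) (h))))
3. (u (w) (u (k (u (k (h)) (h))) (m (h) (h))))  →  (u (w) (u (k (u (k (h)) (h))) (h)))

normal form = (u (w) (u (k (u (k (h)) (h))) (h)))


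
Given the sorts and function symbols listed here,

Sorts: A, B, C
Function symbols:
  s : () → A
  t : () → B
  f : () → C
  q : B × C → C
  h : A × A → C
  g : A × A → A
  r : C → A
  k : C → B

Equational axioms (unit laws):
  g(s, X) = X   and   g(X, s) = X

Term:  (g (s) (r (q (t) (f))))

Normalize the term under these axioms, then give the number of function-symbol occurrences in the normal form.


size = 4

1. (g (s) (r (q (t) (f))))  →  (r (q (t) (f)))
normal form: (r (q (t) (f)))


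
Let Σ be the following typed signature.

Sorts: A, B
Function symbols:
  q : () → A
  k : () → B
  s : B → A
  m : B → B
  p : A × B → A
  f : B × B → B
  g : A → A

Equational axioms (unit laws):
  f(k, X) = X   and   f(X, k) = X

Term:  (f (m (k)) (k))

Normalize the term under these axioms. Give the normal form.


1. (f (m (k)) (k))  →  (m (k))

normal form = (m (k))


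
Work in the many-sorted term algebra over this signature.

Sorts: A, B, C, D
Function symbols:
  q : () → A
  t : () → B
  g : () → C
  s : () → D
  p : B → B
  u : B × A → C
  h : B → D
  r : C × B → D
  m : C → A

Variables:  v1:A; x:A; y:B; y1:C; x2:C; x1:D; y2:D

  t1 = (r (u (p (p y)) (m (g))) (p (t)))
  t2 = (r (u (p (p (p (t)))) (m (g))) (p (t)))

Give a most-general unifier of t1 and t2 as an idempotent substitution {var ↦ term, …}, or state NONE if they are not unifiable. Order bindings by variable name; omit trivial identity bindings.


{y ↦ (p (t))}


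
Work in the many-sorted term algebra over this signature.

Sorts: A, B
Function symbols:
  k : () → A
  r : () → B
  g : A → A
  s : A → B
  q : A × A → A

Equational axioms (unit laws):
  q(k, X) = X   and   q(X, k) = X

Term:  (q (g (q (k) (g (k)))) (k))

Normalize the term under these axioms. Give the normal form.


1. (q (g (q (k) (g (k)))) (k))  →  (g (q (k) (g (k))))
2. (g (q (k) (g (k))))  →  (g (g (k)))

normal form = (g (g (k)))


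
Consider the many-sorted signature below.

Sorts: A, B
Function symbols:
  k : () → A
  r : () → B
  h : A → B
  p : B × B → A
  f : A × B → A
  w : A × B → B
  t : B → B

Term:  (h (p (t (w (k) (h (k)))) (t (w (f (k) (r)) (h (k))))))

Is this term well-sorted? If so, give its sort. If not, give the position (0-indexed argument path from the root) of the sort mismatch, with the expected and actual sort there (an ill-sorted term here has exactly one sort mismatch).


well-sorted; sort = B

        (k) : A
          (k) : A
        (h (k)) : B
      (w (k) (h (k))) : B
    (t (w (k) (h (k)))) : B
          (k) : A
          (r) : B
        (f (k) (r)) : A
          (k) : A
        (h (k)) : B
      (w (f (k) (r)) (h (k))) : B
    (t (w (f (k) (r)) (h (k)))) : B
  (p (t (w (k) (h (k)))) (t (w (f (k) (r)) (h (k))))) : A
(h (p (t (w (k) (h (k)))) (t (w (f (k) (r)) (h (k)))))) : B


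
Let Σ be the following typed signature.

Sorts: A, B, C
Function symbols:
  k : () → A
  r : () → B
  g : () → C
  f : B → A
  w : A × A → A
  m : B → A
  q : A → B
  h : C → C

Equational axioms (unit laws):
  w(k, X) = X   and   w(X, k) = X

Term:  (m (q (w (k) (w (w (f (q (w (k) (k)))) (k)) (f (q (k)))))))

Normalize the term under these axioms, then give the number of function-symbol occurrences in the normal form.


1. (m (q (w (k) (w (w (f (q (w (k) (k)))) (k)) (f (q (k)))))))  →  (m (q (w (w (f (q (w (k) (k)))) (k)) (f (q (k))))))
2. (m (q (w (w (f (q (w (k) (k)))) (k)) (f (q (k))))))  →  (m (q (w (f (q (w (k) (k)))) (f (q (k))))))
3. (m (q (w (f (q (w (k) (k)))) (f (q (k))))))  →  (m (q (w (f (q (k))) (f (q (k))))))
normal form: (m (q (w (f (q (k))) (f (q (k))))))

size = 9


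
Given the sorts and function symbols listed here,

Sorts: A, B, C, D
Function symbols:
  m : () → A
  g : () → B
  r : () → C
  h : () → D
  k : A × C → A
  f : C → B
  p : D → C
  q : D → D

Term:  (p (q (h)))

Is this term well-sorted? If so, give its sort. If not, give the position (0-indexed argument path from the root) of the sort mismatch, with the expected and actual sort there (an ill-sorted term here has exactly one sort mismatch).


well-sorted; sort = C

    (h) : D
  (q (h)) : D
(p (q (h))) : C


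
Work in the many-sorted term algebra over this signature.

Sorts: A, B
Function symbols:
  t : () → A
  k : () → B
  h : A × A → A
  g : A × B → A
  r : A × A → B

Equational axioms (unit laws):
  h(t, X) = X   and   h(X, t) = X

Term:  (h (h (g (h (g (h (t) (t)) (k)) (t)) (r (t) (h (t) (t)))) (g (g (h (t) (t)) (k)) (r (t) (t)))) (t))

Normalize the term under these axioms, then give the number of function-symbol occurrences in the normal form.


size = 15

1. (h (h (g (h (g (h (t) (t)) (k)) (t)) (r (t) (h (t) (t)))) (g (g (h (t) (t)) (k)) (r (t) (t)))) (t))  →  (h (g (h (g (h (t) (t)) (k)) (t)) (r (t) (h (t) (t)))) (g (g (h (t) (t)) (k)) (r (t) (t))))
2. (h (g (h (g (h (t) (t)) (k)) (t)) (r (t) (h (t) (t)))) (g (g (h (t) (t)) (k)) (r (t) (t))))  →  (h (g (g (h (t) (t)) (k)) (r (t) (h (t) (t)))) (g (g (h (t) (t)) (k)) (r (t) (t))))
3. (h (g (g (h (t) (t)) (k)) (r (t) (h (t) (t)))) (g (g (h (t) (t)) (k)) (r (t) (t))))  →  (h (g (g (t) (k)) (r (t) (h (t) (t)))) (g (g (h (t) (t)) (k)) (r (t) (t))))
4. (h (g (g (t) (k)) (r (t) (h (t) (t)))) (g (g (h (t) (t)) (k)) (r (t) (t))))  →  (h (g (g (t) (k)) (r (t) (t))) (g (g (h (t) (t)) (k)) (r (t) (t))))
5. (h (g (g (t) (k)) (r (t) (t))) (g (g (h (t) (t)) (k)) (r (t) (t))))  →  (h (g (g (t) (k)) (r (t) (t))) (g (g (t) (k)) (r (t) (t))))
normal form: (h (g (g (t) (k)) (r (t) (t))) (g (g (t) (k)) (r (t) (t))))


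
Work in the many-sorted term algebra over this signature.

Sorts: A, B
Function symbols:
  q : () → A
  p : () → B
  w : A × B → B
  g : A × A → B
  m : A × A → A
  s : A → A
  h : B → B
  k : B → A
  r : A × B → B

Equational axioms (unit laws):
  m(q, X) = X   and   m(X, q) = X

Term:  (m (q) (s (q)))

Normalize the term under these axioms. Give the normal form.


normal form = (s (q))

1. (m (q) (s (q)))  →  (s (q))


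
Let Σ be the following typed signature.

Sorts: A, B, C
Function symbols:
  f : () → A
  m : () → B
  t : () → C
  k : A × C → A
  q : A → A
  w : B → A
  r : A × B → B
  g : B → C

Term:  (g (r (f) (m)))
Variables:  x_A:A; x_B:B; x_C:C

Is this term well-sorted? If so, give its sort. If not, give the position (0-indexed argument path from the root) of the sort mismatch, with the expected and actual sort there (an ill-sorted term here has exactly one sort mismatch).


    (f) : A
    (m) : B
  (r (f) (m)) : B
(g (r (f) (m))) : C

well-sorted; sort = C


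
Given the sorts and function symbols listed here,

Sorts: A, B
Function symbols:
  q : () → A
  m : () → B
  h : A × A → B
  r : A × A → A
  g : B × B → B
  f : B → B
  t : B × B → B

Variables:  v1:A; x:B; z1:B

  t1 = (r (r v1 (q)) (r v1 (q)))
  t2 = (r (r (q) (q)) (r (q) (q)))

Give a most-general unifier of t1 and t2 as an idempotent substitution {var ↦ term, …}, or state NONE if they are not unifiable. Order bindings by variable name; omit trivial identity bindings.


{v1 ↦ (q)}
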